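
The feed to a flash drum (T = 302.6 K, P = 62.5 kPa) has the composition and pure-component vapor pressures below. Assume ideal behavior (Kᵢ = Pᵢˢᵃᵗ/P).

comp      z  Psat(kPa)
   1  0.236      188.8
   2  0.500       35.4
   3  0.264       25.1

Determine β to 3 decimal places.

β = 0.102

Raoult's law: Kᵢ = Pᵢˢᵃᵗ/P = Pᵢˢᵃᵗ/62.5.
  K_1 = 188.8/62.5 = 3.02080, K_2 = 35.4/62.5 = 0.56640, K_3 = 25.1/62.5 = 0.40160
Rachford–Rice: g(β) = Σ zᵢ(Kᵢ−1)/(1+β(Kᵢ−1)) = 0.
Check two-phase: ΣzᵢKᵢ = 1.102 > 1 and Σzᵢ/Kᵢ = 1.618 > 1, so g(0) = 0.102 > 0 and g(1) = -0.618 < 0.
Iterate (Newton) starting at β = 0.31:
  β = 0.310: g = -0.1512, g' = -0.632 → β = 0.071
  β = 0.071: g = 0.0285, g' = -0.941 → β = 0.101
  β = 0.101: g = 0.0010, g' = -0.874 → β = 0.102
Converged at β = 0.102.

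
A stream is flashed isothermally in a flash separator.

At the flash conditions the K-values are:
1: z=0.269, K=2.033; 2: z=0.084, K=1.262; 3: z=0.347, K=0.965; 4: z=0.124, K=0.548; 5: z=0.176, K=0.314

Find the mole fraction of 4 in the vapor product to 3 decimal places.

Material balance + equilibrium reduce to Σ zᵢ(Kᵢ−1)/(1+ψ(Kᵢ−1)) = 0.
g(0) = ΣzᵢKᵢ − 1 = 0.111 and g(1) = 1 − Σzᵢ/Kᵢ = -0.345, so a root lies in (0, 1).
Newton–Raphson from ψ = 0.69:
  ψ = 0.690: g = -0.1423, g' = -0.455 → ψ = 0.377
  ψ = 0.377: g = -0.0227, g' = -0.341 → ψ = 0.311
  ψ = 0.311: g = -0.0001, g' = -0.338 → ψ = 0.310
Converged at ψ = 0.310.
Compositions from xᵢ = zᵢ/(1+ψ(Kᵢ−1)), yᵢ = Kᵢxᵢ:
  1: x = 0.204, y = 0.414
  2: x = 0.078, y = 0.098
  3: x = 0.351, y = 0.339
  4: x = 0.144, y = 0.079
  5: x = 0.224, y = 0.070

y_4 = 0.079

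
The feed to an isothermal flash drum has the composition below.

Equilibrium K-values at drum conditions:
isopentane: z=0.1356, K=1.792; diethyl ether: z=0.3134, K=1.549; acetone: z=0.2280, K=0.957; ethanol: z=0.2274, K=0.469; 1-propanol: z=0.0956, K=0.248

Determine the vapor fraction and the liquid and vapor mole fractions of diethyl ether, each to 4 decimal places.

Iterate (Newton) starting at ψ = 0.51:
  ψ = 0.5100: g = -0.08132, g' = -0.3641 → ψ = 0.2867
  ψ = 0.2867: g = -0.00782, g' = -0.3045 → ψ = 0.2610
  ψ = 0.2610: g = -0.00004, g' = -0.3012 → ψ = 0.2608
Converged at ψ = 0.2608.
Compositions from xᵢ = zᵢ/(1+ψ(Kᵢ−1)), yᵢ = Kᵢxᵢ:
  isopentane: x = 0.1124, y = 0.2014
  diethyl ether: x = 0.2741, y = 0.4246
  acetone: x = 0.2306, y = 0.2207
  ethanol: x = 0.2640, y = 0.1238
  1-propanol: x = 0.1189, y = 0.0295

ψ = 0.2608, x_diethyl ether = 0.2741, y_diethyl ether = 0.4246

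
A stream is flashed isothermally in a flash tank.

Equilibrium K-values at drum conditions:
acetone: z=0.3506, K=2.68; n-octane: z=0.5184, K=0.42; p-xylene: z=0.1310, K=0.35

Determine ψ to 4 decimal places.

ψ = 0.2034

Material balance + equilibrium reduce to Σ zᵢ(Kᵢ−1)/(1+ψ(Kᵢ−1)) = 0.
Check two-phase: ΣzᵢKᵢ = 1.2032 > 1 and Σzᵢ/Kᵢ = 1.7394 > 1, so g(0) = 0.2032 > 0 and g(1) = -0.7394 < 0.
Newton–Raphson from ψ = 0.41:
  ψ = 0.4100: g = -0.16179, g' = -0.7500 → ψ = 0.1943
  ψ = 0.1943: g = 0.00776, g' = -0.8565 → ψ = 0.2033
  ψ = 0.2033: g = 0.00004, g' = -0.8474 → ψ = 0.2034
Converged at ψ = 0.2034.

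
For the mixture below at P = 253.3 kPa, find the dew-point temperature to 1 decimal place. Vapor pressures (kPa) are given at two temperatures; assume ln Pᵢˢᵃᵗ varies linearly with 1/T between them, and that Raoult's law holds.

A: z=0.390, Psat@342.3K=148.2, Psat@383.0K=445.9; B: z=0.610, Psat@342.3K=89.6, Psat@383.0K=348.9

Dew-point temperature: Σzᵢ·P/Pᵢˢᵃᵗ(T) = 1. Interpolate ln Pᵢˢᵃᵗ = aᵢ + bᵢ/T.
  T = 342.3 K: ΣzᵢP/Pᵢˢᵃᵗ = 2.3911
  T = 383.0 K: ΣzᵢP/Pᵢˢᵃᵗ = 0.6644
  T = 362.6 K: ΣzᵢP/Pᵢˢᵃᵗ = 1.2157
  T = 372.8 K: ΣzᵢP/Pᵢˢᵃᵗ = 0.8910
  T = 367.7 K: ΣzᵢP/Pᵢˢᵃᵗ = 1.0384
  T = 370.2 K: ΣzᵢP/Pᵢˢᵃᵗ = 0.9628
  T = 368.9 K: ΣzᵢP/Pᵢˢᵃᵗ = 1.0012
Interpolating between 368.9 K and 370.2 K gives T ≈ 368.9 K.

T = 368.9 K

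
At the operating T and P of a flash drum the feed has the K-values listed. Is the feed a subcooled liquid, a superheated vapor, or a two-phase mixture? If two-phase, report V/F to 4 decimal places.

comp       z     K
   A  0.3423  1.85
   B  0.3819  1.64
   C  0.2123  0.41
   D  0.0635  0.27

ΣzᵢKᵢ = 1.3638; Σzᵢ/Kᵢ = 1.1709.
Both exceed 1, so a two-phase solution exists.
Material balance + equilibrium reduce to Σ zᵢ(Kᵢ−1)/(1+ψ(Kᵢ−1)) = 0.
Iterate (Newton) starting at ψ = 0.5:
  ψ = 0.5000: g = 0.13867, g' = -0.4442 → ψ = 0.8122
  ψ = 0.8122: g = -0.02143, g' = -0.6309 → ψ = 0.7782
  ψ = 0.7782: g = -0.00066, g' = -0.5934 → ψ = 0.7771
Converged at ψ = 0.7771.

two-phase, V/F = 0.7771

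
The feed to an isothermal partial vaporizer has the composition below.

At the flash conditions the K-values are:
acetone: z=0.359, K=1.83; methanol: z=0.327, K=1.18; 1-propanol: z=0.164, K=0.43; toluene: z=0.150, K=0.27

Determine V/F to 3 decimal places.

Rachford–Rice: g(V/F) = Σ zᵢ(Kᵢ−1)/(1+V/F(Kᵢ−1)) = 0.
g(0) = ΣzᵢKᵢ − 1 = 0.154 and g(1) = 1 − Σzᵢ/Kᵢ = -0.410, so a root lies in (0, 1).
Newton iteration, V/F⁰ = 0.61:
  V/F = 0.610: g = -0.0899, g' = -0.503 → V/F = 0.431
  V/F = 0.431: g = -0.0097, g' = -0.407 → V/F = 0.407
Converged at V/F = 0.407.

V/F = 0.407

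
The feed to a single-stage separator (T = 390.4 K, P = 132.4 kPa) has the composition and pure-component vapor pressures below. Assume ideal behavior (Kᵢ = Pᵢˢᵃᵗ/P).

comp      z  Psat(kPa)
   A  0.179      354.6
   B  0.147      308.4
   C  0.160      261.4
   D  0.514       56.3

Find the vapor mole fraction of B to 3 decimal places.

y_B = 0.213

Raoult's law: Kᵢ = Pᵢˢᵃᵗ/P = Pᵢˢᵃᵗ/132.4.
  K_A = 354.6/132.4 = 2.67825, K_B = 308.4/132.4 = 2.32931, K_C = 261.4/132.4 = 1.97432, K_D = 56.3/132.4 = 0.42523
Let β = V/F and solve Σ zᵢ(Kᵢ−1)/(1+β(Kᵢ−1)) = 0.
Check two-phase: ΣzᵢKᵢ = 1.356 > 1 and Σzᵢ/Kᵢ = 1.420 > 1, so g(0) = 0.356 > 0 and g(1) = -0.420 < 0.
Iterate (Newton) starting at β = 0.4:
  β = 0.400: g = 0.0359, g' = -0.656 → β = 0.455
Converged at β = 0.455.
Compositions from xᵢ = zᵢ/(1+β(Kᵢ−1)), yᵢ = Kᵢxᵢ:
  A: x = 0.101, y = 0.272
  B: x = 0.092, y = 0.213
  C: x = 0.111, y = 0.219
  D: x = 0.696, y = 0.296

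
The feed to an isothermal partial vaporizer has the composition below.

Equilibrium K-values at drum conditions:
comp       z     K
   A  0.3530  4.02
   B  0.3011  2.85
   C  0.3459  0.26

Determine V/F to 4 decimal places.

V/F = 0.7392

Rachford–Rice: g(V/F) = Σ zᵢ(Kᵢ−1)/(1+V/F(Kᵢ−1)) = 0.
Feasibility: ΣzᵢKᵢ = 2.3671, Σzᵢ/Kᵢ = 1.5238 — both > 1, two phases present.
Newton iteration, V/F⁰ = 0.5:
  V/F = 0.5000: g = 0.30780, g' = -1.2664 → V/F = 0.7431
  V/F = 0.7431: g = -0.00544, g' = -1.4235 → V/F = 0.7392
Converged at V/F = 0.7392.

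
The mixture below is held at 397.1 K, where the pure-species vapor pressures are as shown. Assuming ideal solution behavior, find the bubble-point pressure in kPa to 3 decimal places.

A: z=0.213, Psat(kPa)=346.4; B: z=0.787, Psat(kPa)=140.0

At the bubble point ψ → 0, so ΣzᵢKᵢ = 1 with Kᵢ = Pᵢˢᵃᵗ/P ⇒ P = ΣzᵢPᵢˢᵃᵗ.
P = 0.213·346.4 + 0.787·140.0 = 183.963 kPa

Pbub = 183.963 kPa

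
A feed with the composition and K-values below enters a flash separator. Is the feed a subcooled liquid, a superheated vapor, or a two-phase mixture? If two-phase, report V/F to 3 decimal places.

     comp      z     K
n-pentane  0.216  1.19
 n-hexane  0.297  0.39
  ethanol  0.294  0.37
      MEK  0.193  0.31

ΣzᵢKᵢ = 0.541; Σzᵢ/Kᵢ = 2.360.
Since ΣzᵢKᵢ < 1 the mixture is below its bubble point — single liquid phase.

subcooled liquid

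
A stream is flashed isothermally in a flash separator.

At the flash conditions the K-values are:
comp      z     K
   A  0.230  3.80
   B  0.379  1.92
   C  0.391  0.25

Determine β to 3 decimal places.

β = 0.537

Let β = V/F and solve Σ zᵢ(Kᵢ−1)/(1+β(Kᵢ−1)) = 0.
Check two-phase: ΣzᵢKᵢ = 1.699 > 1 and Σzᵢ/Kᵢ = 1.822 > 1, so g(0) = 0.699 > 0 and g(1) = -0.822 < 0.
Newton iteration, β⁰ = 0.31:
  β = 0.310: g = 0.2340, g' = -1.084 → β = 0.526
  β = 0.526: g = 0.0113, g' = -1.040 → β = 0.537
Converged at β = 0.537.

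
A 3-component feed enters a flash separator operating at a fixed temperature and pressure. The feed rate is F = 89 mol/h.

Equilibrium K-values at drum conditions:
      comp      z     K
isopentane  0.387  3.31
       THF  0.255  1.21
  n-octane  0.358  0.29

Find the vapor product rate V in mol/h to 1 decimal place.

V = 51.4 mol/h

Rachford–Rice: g(ψ) = Σ zᵢ(Kᵢ−1)/(1+ψ(Kᵢ−1)) = 0.
g(0) = ΣzᵢKᵢ − 1 = 0.693 and g(1) = 1 − Σzᵢ/Kᵢ = -0.562, so a root lies in (0, 1).
Newton iteration, ψ⁰ = 0.32:
  ψ = 0.320: g = 0.2353, g' = -0.995 → ψ = 0.557
  ψ = 0.557: g = 0.0189, g' = -0.898 → ψ = 0.578
  ψ = 0.578: g = -0.0001, g' = -0.907 → ψ = 0.577
Converged at ψ = 0.577.
Then V = ψ·F = 0.5774·89 = 51.4 mol/h and L = F − V = 37.6 mol/h.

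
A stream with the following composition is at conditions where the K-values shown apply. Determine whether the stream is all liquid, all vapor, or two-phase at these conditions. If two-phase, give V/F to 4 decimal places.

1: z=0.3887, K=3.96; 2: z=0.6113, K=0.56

two-phase, V/F = 0.6769

ΣzᵢKᵢ = 1.8816; Σzᵢ/Kᵢ = 1.1898.
Both exceed 1, so a two-phase solution exists.
Material balance + equilibrium reduce to Σ zᵢ(Kᵢ−1)/(1+ψ(Kᵢ−1)) = 0.
Binary case is linear: z₁(K₁−1)(1+ψ(K₂−1)) + z₂(K₂−1)(1+ψ(K₁−1)) = 0
⇒ ψ = [z₁(K₁−1)+z₂(K₂−1)] / [−(K₁−1)(K₂−1)] = 0.88158/1.30240 = 0.6769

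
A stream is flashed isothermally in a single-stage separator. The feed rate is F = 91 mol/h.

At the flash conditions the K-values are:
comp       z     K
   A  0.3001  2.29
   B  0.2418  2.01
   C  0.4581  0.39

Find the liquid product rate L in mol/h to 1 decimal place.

L = 46.1 mol/h

Rachford–Rice: g(ψ) = Σ zᵢ(Kᵢ−1)/(1+ψ(Kᵢ−1)) = 0.
g(0) = ΣzᵢKᵢ − 1 = 0.3519 and g(1) = 1 − Σzᵢ/Kᵢ = -0.4260, so a root lies in (0, 1).
Newton–Raphson from ψ = 0.59:
  ψ = 0.5900: g = -0.06371, g' = -0.6739 → ψ = 0.4955
  ψ = 0.4955: g = -0.00154, g' = -0.6455 → ψ = 0.4931
Converged at ψ = 0.4931.
Then V = ψ·F = 0.4931·91 = 44.9 mol/h and L = F − V = 46.1 mol/h.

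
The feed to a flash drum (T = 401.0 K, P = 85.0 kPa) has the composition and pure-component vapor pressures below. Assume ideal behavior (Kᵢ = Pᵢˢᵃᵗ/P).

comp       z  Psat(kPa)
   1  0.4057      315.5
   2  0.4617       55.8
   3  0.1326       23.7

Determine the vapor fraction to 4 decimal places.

ψ = 0.6693

Raoult's law: Kᵢ = Pᵢˢᵃᵗ/P = Pᵢˢᵃᵗ/85.0.
  K_1 = 315.5/85.0 = 3.711765, K_2 = 55.8/85.0 = 0.656471, K_3 = 23.7/85.0 = 0.278824
Rachford–Rice: g(ψ) = Σ zᵢ(Kᵢ−1)/(1+ψ(Kᵢ−1)) = 0.
g(0) = ΣzᵢKᵢ − 1 = 0.8459 and g(1) = 1 − Σzᵢ/Kᵢ = -0.2882, so a root lies in (0, 1).
Newton iteration, ψ⁰ = 0.37:
  ψ = 0.3700: g = 0.23703, g' = -0.9432 → ψ = 0.6213
  ψ = 0.6213: g = 0.03486, g' = -0.7283 → ψ = 0.6692
  ψ = 0.6692: g = 0.00010, g' = -0.7261 → ψ = 0.6693
Converged at ψ = 0.6693.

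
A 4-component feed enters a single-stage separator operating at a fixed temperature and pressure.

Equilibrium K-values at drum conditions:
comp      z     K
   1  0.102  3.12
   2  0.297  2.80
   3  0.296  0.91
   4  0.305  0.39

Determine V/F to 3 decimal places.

V/F = 0.651

Material balance + equilibrium reduce to Σ zᵢ(Kᵢ−1)/(1+V/F(Kᵢ−1)) = 0.
Check two-phase: ΣzᵢKᵢ = 1.538 > 1 and Σzᵢ/Kᵢ = 1.246 > 1, so g(0) = 0.538 > 0 and g(1) = -0.246 < 0.
Newton iteration, V/F⁰ = 0.53:
  V/F = 0.530: g = 0.0725, g' = -0.604 → V/F = 0.650
  V/F = 0.650: g = 0.0007, g' = -0.600 → V/F = 0.651
Converged at V/F = 0.651.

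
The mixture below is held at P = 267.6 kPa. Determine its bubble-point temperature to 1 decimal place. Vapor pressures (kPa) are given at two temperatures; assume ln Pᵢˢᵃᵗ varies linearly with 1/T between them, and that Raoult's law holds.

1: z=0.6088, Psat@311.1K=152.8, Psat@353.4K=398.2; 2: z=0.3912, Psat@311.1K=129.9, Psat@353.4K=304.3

T = 338.4 K

Bubble-point temperature: ΣzᵢPᵢˢᵃᵗ(T) = P. Interpolate ln Pᵢˢᵃᵗ = aᵢ + bᵢ/T.
  T = 311.1 K: ΣzᵢPᵢˢᵃᵗ = 143.84 kPa
  T = 353.4 K: ΣzᵢPᵢˢᵃᵗ = 361.47 kPa
  T = 332.2 K: ΣzᵢPᵢˢᵃᵗ = 234.48 kPa
  T = 342.8 K: ΣzᵢPᵢˢᵃᵗ = 293.06 kPa
  T = 337.5 K: ΣzᵢPᵢˢᵃᵗ = 262.59 kPa
  T = 340.1 K: ΣzᵢPᵢˢᵃᵗ = 277.24 kPa
Interpolating between 337.5 K and 340.1 K gives T ≈ 338.4 K.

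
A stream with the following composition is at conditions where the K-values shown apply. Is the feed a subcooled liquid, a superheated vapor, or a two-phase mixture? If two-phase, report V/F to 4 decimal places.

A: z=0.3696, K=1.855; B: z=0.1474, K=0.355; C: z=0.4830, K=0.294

ΣzᵢKᵢ = 0.8799; Σzᵢ/Kᵢ = 2.2573.
Since ΣzᵢKᵢ < 1 the mixture is below its bubble point — single liquid phase.

subcooled liquid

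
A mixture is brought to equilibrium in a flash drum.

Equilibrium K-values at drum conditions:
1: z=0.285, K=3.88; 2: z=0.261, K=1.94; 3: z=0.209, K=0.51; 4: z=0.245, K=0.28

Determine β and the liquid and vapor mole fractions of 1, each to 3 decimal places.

β = 0.602, x_1 = 0.104, y_1 = 0.404

Rachford–Rice: g(β) = Σ zᵢ(Kᵢ−1)/(1+β(Kᵢ−1)) = 0.
Check two-phase: ΣzᵢKᵢ = 1.787 > 1 and Σzᵢ/Kᵢ = 1.493 > 1, so g(0) = 0.787 > 0 and g(1) = -0.493 < 0.
Newton–Raphson from β = 0.5:
  β = 0.500: g = 0.0920, g' = -0.902 → β = 0.602
Converged at β = 0.602.
Compositions from xᵢ = zᵢ/(1+β(Kᵢ−1)), yᵢ = Kᵢxᵢ:
  1: x = 0.104, y = 0.404
  2: x = 0.167, y = 0.323
  3: x = 0.297, y = 0.151
  4: x = 0.433, y = 0.121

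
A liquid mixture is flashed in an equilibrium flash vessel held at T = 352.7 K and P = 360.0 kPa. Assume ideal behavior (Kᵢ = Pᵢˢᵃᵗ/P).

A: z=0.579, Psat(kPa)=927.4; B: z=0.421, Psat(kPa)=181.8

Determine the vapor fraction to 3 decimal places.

ψ = 0.903

Raoult's law: Kᵢ = Pᵢˢᵃᵗ/P = Pᵢˢᵃᵗ/360.0.
  K_A = 927.4/360.0 = 2.57611, K_B = 181.8/360.0 = 0.50500
Binary case is linear: z₁(K₁−1)(1+ψ(K₂−1)) + z₂(K₂−1)(1+ψ(K₁−1)) = 0
⇒ ψ = [z₁(K₁−1)+z₂(K₂−1)] / [−(K₁−1)(K₂−1)] = 0.7042/0.7802 = 0.903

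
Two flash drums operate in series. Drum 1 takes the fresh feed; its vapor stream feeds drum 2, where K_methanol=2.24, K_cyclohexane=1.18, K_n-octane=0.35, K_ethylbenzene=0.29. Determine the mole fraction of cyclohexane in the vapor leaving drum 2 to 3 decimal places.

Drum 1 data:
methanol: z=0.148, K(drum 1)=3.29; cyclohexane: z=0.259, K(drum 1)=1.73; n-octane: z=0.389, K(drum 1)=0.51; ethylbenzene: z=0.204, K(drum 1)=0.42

Drum 1:
Rachford–Rice: g(ψ₁) = Σ zᵢ(Kᵢ−1)/(1+ψ₁(Kᵢ−1)) = 0.
Check two-phase: ΣzᵢKᵢ = 1.219 > 1 and Σzᵢ/Kᵢ = 1.443 > 1, so g(0) = 0.219 > 0 and g(1) = -0.443 < 0.
Newton–Raphson from ψ₁ = 0.54:
  ψ₁ = 0.540: g = -0.1443, g' = -0.544 → ψ₁ = 0.275
  ψ₁ = 0.275: g = 0.0044, g' = -0.610 → ψ₁ = 0.282
Converged at ψ₁ = 0.282.
Drum-1 compositions:
  methanol: x = 0.090, y = 0.296
  cyclohexane: x = 0.215, y = 0.372
  n-octane: x = 0.451, y = 0.230
  ethylbenzene: x = 0.244, y = 0.102
Drum-2 feed = drum-1 vapor: z₂ = (0.2958, 0.3715, 0.2302, 0.1024).
Drum 2:
Iterate (Newton) starting at ψ₂ = 0.63:
  ψ₂ = 0.630: g = -0.1190, g' = -0.601 → ψ₂ = 0.432
  ψ₂ = 0.432: g = -0.0121, g' = -0.499 → ψ₂ = 0.408
Converged at ψ₂ = 0.408.
  methanol: x = 0.196, y = 0.440
  cyclohexane: x = 0.346, y = 0.408
  n-octane: x = 0.313, y = 0.110
  ethylbenzene: x = 0.144, y = 0.042

y_cyclohexane (drum 2) = 0.408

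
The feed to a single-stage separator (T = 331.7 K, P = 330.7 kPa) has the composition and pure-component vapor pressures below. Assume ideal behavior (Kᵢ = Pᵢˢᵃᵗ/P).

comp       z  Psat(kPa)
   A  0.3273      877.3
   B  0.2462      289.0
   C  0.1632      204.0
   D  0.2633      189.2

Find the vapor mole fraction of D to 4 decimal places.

Raoult's law: Kᵢ = Pᵢˢᵃᵗ/P = Pᵢˢᵃᵗ/330.7.
  K_A = 877.3/330.7 = 2.652858, K_B = 289.0/330.7 = 0.873904, K_C = 204.0/330.7 = 0.616873, K_D = 189.2/330.7 = 0.572120
Rachford–Rice: g(β) = Σ zᵢ(Kᵢ−1)/(1+β(Kᵢ−1)) = 0.
Check two-phase: ΣzᵢKᵢ = 1.3347 > 1 and Σzᵢ/Kᵢ = 1.1299 > 1, so g(0) = 0.3347 > 0 and g(1) = -0.1299 < 0.
Iterate (Newton) starting at β = 0.6:
  β = 0.6000: g = 0.00527, g' = -0.3576 → β = 0.6147
  β = 0.6147: g = 0.00002, g' = -0.3543 → β = 0.6148
Converged at β = 0.6148.
Compositions from xᵢ = zᵢ/(1+β(Kᵢ−1)), yᵢ = Kᵢxᵢ:
  A: x = 0.1623, y = 0.4307
  B: x = 0.2669, y = 0.2332
  C: x = 0.2135, y = 0.1317
  D: x = 0.3573, y = 0.2044

y_D = 0.2044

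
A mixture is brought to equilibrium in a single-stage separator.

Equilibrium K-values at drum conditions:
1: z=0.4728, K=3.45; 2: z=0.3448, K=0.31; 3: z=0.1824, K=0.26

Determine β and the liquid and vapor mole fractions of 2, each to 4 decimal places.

β = 0.4529, x_2 = 0.5015, y_2 = 0.1555

Iterate (Newton) starting at β = 0.5:
  β = 0.5000: g = -0.05686, g' = -1.2075 → β = 0.4529
Converged at β = 0.4529.
Compositions from xᵢ = zᵢ/(1+β(Kᵢ−1)), yᵢ = Kᵢxᵢ:
  1: x = 0.2241, y = 0.7732
  2: x = 0.5015, y = 0.1555
  3: x = 0.2744, y = 0.0713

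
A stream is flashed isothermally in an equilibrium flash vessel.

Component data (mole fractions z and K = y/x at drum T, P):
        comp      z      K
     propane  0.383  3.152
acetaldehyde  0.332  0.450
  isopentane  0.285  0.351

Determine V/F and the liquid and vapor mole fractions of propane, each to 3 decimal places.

V/F = 0.355, x_propane = 0.217, y_propane = 0.684

Newton–Raphson from V/F = 0.31:
  V/F = 0.310: g = 0.0427, g' = -0.972 → V/F = 0.354
  V/F = 0.354: g = 0.0010, g' = -0.929 → V/F = 0.355
Converged at V/F = 0.355.
Compositions from xᵢ = zᵢ/(1+V/F(Kᵢ−1)), yᵢ = Kᵢxᵢ:
  propane: x = 0.217, y = 0.684
  acetaldehyde: x = 0.413, y = 0.186
  isopentane: x = 0.370, y = 0.130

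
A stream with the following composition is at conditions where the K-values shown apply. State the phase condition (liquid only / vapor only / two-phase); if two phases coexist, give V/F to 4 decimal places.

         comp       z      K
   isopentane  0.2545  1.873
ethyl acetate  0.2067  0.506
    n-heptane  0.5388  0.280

liquid only

ΣzᵢKᵢ = 0.7321; Σzᵢ/Kᵢ = 2.4687.
Since ΣzᵢKᵢ < 1 the mixture is below its bubble point — single liquid phase.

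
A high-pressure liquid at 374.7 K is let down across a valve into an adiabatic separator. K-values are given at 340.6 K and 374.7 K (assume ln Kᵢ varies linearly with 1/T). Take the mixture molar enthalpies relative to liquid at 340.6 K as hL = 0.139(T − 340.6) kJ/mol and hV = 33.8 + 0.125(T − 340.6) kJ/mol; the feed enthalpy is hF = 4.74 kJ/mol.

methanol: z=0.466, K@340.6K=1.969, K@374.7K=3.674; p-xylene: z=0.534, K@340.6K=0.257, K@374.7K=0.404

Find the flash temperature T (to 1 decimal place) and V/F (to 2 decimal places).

Adiabatic flash: solve Rachford–Rice at each trial T, then check hF = ψ·hV(T) + (1−ψ)·hL(T).
  T = 340.6 K: K = (1.969, 0.257), RR gives ψ = 0.076, H_out = 2.572 kJ/mol
  T = 374.7 K: K = (3.674, 0.404), RR gives ψ = 0.582, H_out = 24.140 kJ/mol
  T = 357.6 K: K = (2.727, 0.326), RR gives ψ = 0.382, H_out = 15.175 kJ/mol
  T = 349.1 K: K = (2.327, 0.290), RR gives ψ = 0.254, H_out = 9.732 kJ/mol
  T = 344.9 K: K = (2.145, 0.273), RR gives ψ = 0.175, H_out = 6.497 kJ/mol
  T = 342.8 K: K = (2.058, 0.265), RR gives ψ = 0.129, H_out = 4.674 kJ/mol
Linear interpolation between T = 342.8 (H_out = 4.674) and T = 344.9 (H_out = 6.497) on hF = 4.74 gives T ≈ 342.9 K, at which ψ = 0.13.

T = 342.9 K, V/F = 0.13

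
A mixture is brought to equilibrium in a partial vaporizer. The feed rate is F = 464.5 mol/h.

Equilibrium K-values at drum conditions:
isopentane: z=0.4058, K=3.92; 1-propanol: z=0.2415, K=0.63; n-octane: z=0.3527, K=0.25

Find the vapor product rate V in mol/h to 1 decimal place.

V = 211.3 mol/h

Let ψ = V/F and solve Σ zᵢ(Kᵢ−1)/(1+ψ(Kᵢ−1)) = 0.
Feasibility: ΣzᵢKᵢ = 1.8311, Σzᵢ/Kᵢ = 1.8977 — both > 1, two phases present.
Newton–Raphson from ψ = 0.69:
  ψ = 0.6900: g = -0.27519, g' = -1.2925 → ψ = 0.4771
  ψ = 0.4771: g = -0.02527, g' = -1.1340 → ψ = 0.4548
  ψ = 0.4548: g = 0.00009, g' = -1.1432 → ψ = 0.4549
Converged at ψ = 0.4549.
Then V = ψ·F = 0.4549·464.5 = 211.3 mol/h and L = F − V = 253.2 mol/h.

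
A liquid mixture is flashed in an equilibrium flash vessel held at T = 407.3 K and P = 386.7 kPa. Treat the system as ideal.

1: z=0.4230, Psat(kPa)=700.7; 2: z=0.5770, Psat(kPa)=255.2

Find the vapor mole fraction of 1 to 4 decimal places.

Raoult's law: Kᵢ = Pᵢˢᵃᵗ/P = Pᵢˢᵃᵗ/386.7.
  K_1 = 700.7/386.7 = 1.811999, K_2 = 255.2/386.7 = 0.659943
Binary case is linear: z₁(K₁−1)(1+V/F(K₂−1)) + z₂(K₂−1)(1+V/F(K₁−1)) = 0
⇒ V/F = [z₁(K₁−1)+z₂(K₂−1)] / [−(K₁−1)(K₂−1)] = 0.14726/0.27613 = 0.5333
Compositions from xᵢ = zᵢ/(1+V/F(Kᵢ−1)), yᵢ = Kᵢxᵢ:
  1: x = 0.2952, y = 0.5349
  2: x = 0.7048, y = 0.4651

y_1 = 0.5349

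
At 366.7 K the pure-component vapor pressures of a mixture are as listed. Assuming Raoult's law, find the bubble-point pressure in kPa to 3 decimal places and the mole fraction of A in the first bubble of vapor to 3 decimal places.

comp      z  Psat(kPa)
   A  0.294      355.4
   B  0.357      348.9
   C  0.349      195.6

At the bubble point ψ → 0, so ΣzᵢKᵢ = 1 with Kᵢ = Pᵢˢᵃᵗ/P ⇒ P = ΣzᵢPᵢˢᵃᵗ.
P = 0.294·355.4 + 0.357·348.9 + 0.349·195.6 = 297.309 kPa
yᵢ = zᵢPᵢˢᵃᵗ/P ⇒ y_A = 0.294·355.4/297.309 = 0.351

Pbub = 297.309 kPa, y_A = 0.351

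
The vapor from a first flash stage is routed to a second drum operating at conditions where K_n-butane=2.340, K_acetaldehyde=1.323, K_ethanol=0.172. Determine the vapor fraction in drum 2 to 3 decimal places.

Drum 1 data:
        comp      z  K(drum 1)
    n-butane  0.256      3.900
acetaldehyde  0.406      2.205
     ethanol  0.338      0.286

Drum 1:
Iterate (Newton) starting at ψ₁ = 0.5:
  ψ₁ = 0.500: g = 0.2330, g' = -1.005 → ψ₁ = 0.732
  ψ₁ = 0.732: g = -0.0077, g' = -1.143 → ψ₁ = 0.725
Converged at ψ₁ = 0.725.
Drum-1 compositions:
  n-butane: x = 0.083, y = 0.322
  acetaldehyde: x = 0.217, y = 0.478
  ethanol: x = 0.701, y = 0.200
Drum-2 feed = drum-1 vapor: z₂ = (0.3218, 0.4778, 0.2004).
Drum 2:
Rachford–Rice: g(ψ₂) = Σ zᵢ(Kᵢ−1)/(1+ψ₂(Kᵢ−1)) = 0.
Feasibility: ΣzᵢKᵢ = 1.420, Σzᵢ/Kᵢ = 1.664 — both > 1, two phases present.
Newton–Raphson from ψ₂ = 0.62:
  ψ₂ = 0.620: g = 0.0231, g' = -0.787 → ψ₂ = 0.649
  ψ₂ = 0.649: g = -0.0008, g' = -0.842 → ψ₂ = 0.648
Converged at ψ₂ = 0.648.
  n-butane: x = 0.172, y = 0.403
  acetaldehyde: x = 0.395, y = 0.523
  ethanol: x = 0.433, y = 0.074

V/F (drum 2) = 0.648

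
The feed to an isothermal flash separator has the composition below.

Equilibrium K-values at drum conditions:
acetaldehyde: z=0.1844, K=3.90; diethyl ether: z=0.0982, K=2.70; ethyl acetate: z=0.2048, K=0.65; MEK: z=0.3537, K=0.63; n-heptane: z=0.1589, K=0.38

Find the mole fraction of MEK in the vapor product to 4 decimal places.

y_MEK = 0.2579

Material balance + equilibrium reduce to Σ zᵢ(Kᵢ−1)/(1+V/F(Kᵢ−1)) = 0.
Check two-phase: ΣzᵢKᵢ = 1.4006 > 1 and Σzᵢ/Kᵢ = 1.3783 > 1, so g(0) = 0.4006 > 0 and g(1) = -0.3783 < 0.
Iterate (Newton) starting at V/F = 0.5:
  V/F = 0.5000: g = -0.08173, g' = -0.5793 → V/F = 0.3589
  V/F = 0.3589: g = 0.00610, g' = -0.6800 → V/F = 0.3679
  V/F = 0.3679: g = 0.00004, g' = -0.6709 → V/F = 0.3680
Converged at V/F = 0.3680.
Compositions from xᵢ = zᵢ/(1+V/F(Kᵢ−1)), yᵢ = Kᵢxᵢ:
  acetaldehyde: x = 0.0892, y = 0.3479
  diethyl ether: x = 0.0604, y = 0.1631
  ethyl acetate: x = 0.2351, y = 0.1528
  MEK: x = 0.4094, y = 0.2579
  n-heptane: x = 0.2059, y = 0.0782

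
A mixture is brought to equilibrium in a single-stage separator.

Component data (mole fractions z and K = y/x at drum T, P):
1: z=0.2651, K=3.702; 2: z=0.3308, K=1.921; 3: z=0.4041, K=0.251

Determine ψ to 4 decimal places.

ψ = 0.5275

Rachford–Rice: g(ψ) = Σ zᵢ(Kᵢ−1)/(1+ψ(Kᵢ−1)) = 0.
Check two-phase: ΣzᵢKᵢ = 1.7183 > 1 and Σzᵢ/Kᵢ = 1.8538 > 1, so g(0) = 0.7183 > 0 and g(1) = -0.8538 < 0.
Newton–Raphson from ψ = 0.38:
  ψ = 0.3800: g = 0.15601, g' = -1.0681 → ψ = 0.5261
  ψ = 0.5261: g = 0.00157, g' = -1.0748 → ψ = 0.5275
Converged at ψ = 0.5275.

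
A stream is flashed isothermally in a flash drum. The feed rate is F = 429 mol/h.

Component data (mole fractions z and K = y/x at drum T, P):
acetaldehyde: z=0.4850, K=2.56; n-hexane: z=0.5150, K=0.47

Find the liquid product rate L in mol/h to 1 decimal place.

L = 178.0 mol/h

Rachford–Rice: g(ψ) = Σ zᵢ(Kᵢ−1)/(1+ψ(Kᵢ−1)) = 0.
Feasibility: ΣzᵢKᵢ = 1.4836, Σzᵢ/Kᵢ = 1.2852 — both > 1, two phases present.
Binary case is linear: z₁(K₁−1)(1+ψ(K₂−1)) + z₂(K₂−1)(1+ψ(K₁−1)) = 0
⇒ ψ = [z₁(K₁−1)+z₂(K₂−1)] / [−(K₁−1)(K₂−1)] = 0.48365/0.82680 = 0.5850
Then V = ψ·F = 0.5850·429 = 251.0 mol/h and L = F − V = 178.0 mol/h.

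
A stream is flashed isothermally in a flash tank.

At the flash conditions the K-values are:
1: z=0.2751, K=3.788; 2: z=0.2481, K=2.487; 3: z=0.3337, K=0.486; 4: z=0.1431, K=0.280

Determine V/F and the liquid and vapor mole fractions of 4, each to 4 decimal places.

Newton iteration, V/F⁰ = 0.5:
  V/F = 0.5000: g = 0.14014, g' = -0.8944 → V/F = 0.6567
  V/F = 0.6567: g = 0.00324, g' = -0.8751 → V/F = 0.6604
Converged at V/F = 0.6604.
Compositions from xᵢ = zᵢ/(1+V/F(Kᵢ−1)), yᵢ = Kᵢxᵢ:
  1: x = 0.0968, y = 0.3668
  2: x = 0.1252, y = 0.3113
  3: x = 0.5052, y = 0.2455
  4: x = 0.2728, y = 0.0764

V/F = 0.6604, x_4 = 0.2728, y_4 = 0.0764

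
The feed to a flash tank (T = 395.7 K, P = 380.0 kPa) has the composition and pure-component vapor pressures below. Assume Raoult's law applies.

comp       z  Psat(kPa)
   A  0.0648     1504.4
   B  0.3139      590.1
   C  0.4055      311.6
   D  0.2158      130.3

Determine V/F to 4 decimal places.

V/F = 0.2914

Raoult's law: Kᵢ = Pᵢˢᵃᵗ/P = Pᵢˢᵃᵗ/380.0.
  K_A = 1504.4/380.0 = 3.958947, K_B = 590.1/380.0 = 1.552895, K_C = 311.6/380.0 = 0.820000, K_D = 130.3/380.0 = 0.342895
Material balance + equilibrium reduce to Σ zᵢ(Kᵢ−1)/(1+V/F(Kᵢ−1)) = 0.
Feasibility: ΣzᵢKᵢ = 1.1505, Σzᵢ/Kᵢ = 1.3424 — both > 1, two phases present.
Newton iteration, V/F⁰ = 0.5:
  V/F = 0.5000: g = -0.07810, g' = -0.3737 → V/F = 0.2910
  V/F = 0.2910: g = 0.00017, g' = -0.3921 → V/F = 0.2914
Converged at V/F = 0.2914.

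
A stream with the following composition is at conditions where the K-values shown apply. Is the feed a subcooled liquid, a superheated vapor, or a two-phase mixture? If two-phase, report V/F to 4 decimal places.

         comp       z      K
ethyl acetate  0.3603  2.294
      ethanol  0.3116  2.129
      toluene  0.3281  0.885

ΣzᵢKᵢ = 1.7803; Σzᵢ/Kᵢ = 0.6742.
Since Σzᵢ/Kᵢ < 1 the mixture is above its dew point — single vapor phase.

superheated vapor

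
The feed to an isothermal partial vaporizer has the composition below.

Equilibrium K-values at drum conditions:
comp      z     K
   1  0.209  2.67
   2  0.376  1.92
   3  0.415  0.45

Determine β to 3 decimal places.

Let β = V/F and solve Σ zᵢ(Kᵢ−1)/(1+β(Kᵢ−1)) = 0.
Check two-phase: ΣzᵢKᵢ = 1.467 > 1 and Σzᵢ/Kᵢ = 1.196 > 1, so g(0) = 0.467 > 0 and g(1) = -0.196 < 0.
Newton–Raphson from β = 0.33:
  β = 0.330: g = 0.2115, g' = -0.617 → β = 0.673
  β = 0.673: g = 0.0157, g' = -0.567 → β = 0.700
Converged at β = 0.700.

β = 0.700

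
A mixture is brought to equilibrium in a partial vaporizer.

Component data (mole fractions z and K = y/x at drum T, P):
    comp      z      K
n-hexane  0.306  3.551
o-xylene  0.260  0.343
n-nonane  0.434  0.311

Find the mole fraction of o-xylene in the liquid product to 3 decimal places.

Newton–Raphson from V/F = 0.5:
  V/F = 0.500: g = -0.3675, g' = -1.113 → V/F = 0.170
  V/F = 0.170: g = 0.0138, g' = -1.376 → V/F = 0.180
Converged at V/F = 0.180.
Compositions from xᵢ = zᵢ/(1+V/F(Kᵢ−1)), yᵢ = Kᵢxᵢ:
  n-hexane: x = 0.210, y = 0.745
  o-xylene: x = 0.295, y = 0.101
  n-nonane: x = 0.495, y = 0.154

x_o-xylene = 0.295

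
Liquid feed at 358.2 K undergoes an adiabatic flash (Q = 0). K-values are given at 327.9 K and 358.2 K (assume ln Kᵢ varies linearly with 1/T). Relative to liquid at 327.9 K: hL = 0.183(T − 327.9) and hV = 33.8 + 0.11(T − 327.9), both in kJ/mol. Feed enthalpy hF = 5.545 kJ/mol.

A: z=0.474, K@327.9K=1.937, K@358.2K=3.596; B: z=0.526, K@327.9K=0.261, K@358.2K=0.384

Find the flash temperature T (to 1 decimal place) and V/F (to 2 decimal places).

Adiabatic flash: solve Rachford–Rice at each trial T, then check hF = ψ·hV(T) + (1−ψ)·hL(T).
  T = 327.9 K: K = (1.937, 0.261), RR gives ψ = 0.080, H_out = 2.705 kJ/mol
  T = 358.2 K: K = (3.596, 0.384), RR gives ψ = 0.567, H_out = 23.451 kJ/mol
  T = 343.0 K: K = (2.673, 0.319), RR gives ψ = 0.382, H_out = 15.243 kJ/mol
  T = 335.4 K: K = (2.281, 0.289), RR gives ψ = 0.256, H_out = 9.890 kJ/mol
  T = 331.6 K: K = (2.102, 0.275), RR gives ψ = 0.176, H_out = 6.579 kJ/mol
  T = 329.8 K: K = (2.020, 0.268), RR gives ψ = 0.132, H_out = 4.791 kJ/mol
  T = 330.7 K: K = (2.061, 0.271), RR gives ψ = 0.155, H_out = 5.706 kJ/mol
Linear interpolation between T = 329.8 (H_out = 4.791) and T = 330.7 (H_out = 5.706) on hF = 5.545 gives T ≈ 330.5 K, at which ψ = 0.15.

T = 330.5 K, V/F = 0.15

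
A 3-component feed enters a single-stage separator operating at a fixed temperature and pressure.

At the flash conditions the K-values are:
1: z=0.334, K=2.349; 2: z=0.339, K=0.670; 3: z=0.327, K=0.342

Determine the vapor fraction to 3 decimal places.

Rachford–Rice: g(ψ) = Σ zᵢ(Kᵢ−1)/(1+ψ(Kᵢ−1)) = 0.
g(0) = ΣzᵢKᵢ − 1 = 0.124 and g(1) = 1 − Σzᵢ/Kᵢ = -0.604, so a root lies in (0, 1).
Newton iteration, ψ⁰ = 0.5:
  ψ = 0.500: g = -0.1856, g' = -0.584 → ψ = 0.182
  ψ = 0.182: g = -0.0019, g' = -0.616 → ψ = 0.179
Converged at ψ = 0.179.

ψ = 0.179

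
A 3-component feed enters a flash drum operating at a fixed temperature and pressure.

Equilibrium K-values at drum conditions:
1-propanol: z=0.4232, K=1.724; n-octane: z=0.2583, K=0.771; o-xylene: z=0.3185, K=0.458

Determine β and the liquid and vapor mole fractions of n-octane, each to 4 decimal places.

β = 0.2400, x_n-octane = 0.2733, y_n-octane = 0.2107

Let β = V/F and solve Σ zᵢ(Kᵢ−1)/(1+β(Kᵢ−1)) = 0.
Check two-phase: ΣzᵢKᵢ = 1.0746 > 1 and Σzᵢ/Kᵢ = 1.2759 > 1, so g(0) = 0.0746 > 0 and g(1) = -0.2759 < 0.
Newton–Raphson from β = 0.5:
  β = 0.5000: g = -0.07864, g' = -0.3129 → β = 0.2487
  β = 0.2487: g = -0.00260, g' = -0.2995 → β = 0.2400
Converged at β = 0.2400.
Compositions from xᵢ = zᵢ/(1+β(Kᵢ−1)), yᵢ = Kᵢxᵢ:
  1-propanol: x = 0.3605, y = 0.6216
  n-octane: x = 0.2733, y = 0.2107
  o-xylene: x = 0.3661, y = 0.1677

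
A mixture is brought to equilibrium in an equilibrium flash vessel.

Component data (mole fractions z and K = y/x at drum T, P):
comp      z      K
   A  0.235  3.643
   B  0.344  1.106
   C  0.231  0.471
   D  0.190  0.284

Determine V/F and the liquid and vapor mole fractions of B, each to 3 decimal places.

Material balance + equilibrium reduce to Σ zᵢ(Kᵢ−1)/(1+V/F(Kᵢ−1)) = 0.
g(0) = ΣzᵢKᵢ − 1 = 0.399 and g(1) = 1 − Σzᵢ/Kᵢ = -0.535, so a root lies in (0, 1).
Newton–Raphson from V/F = 0.5:
  V/F = 0.500: g = -0.0759, g' = -0.664 → V/F = 0.386
  V/F = 0.386: g = 0.0011, g' = -0.694 → V/F = 0.387
Converged at V/F = 0.387.
Compositions from xᵢ = zᵢ/(1+V/F(Kᵢ−1)), yᵢ = Kᵢxᵢ:
  A: x = 0.116, y = 0.423
  B: x = 0.330, y = 0.365
  C: x = 0.291, y = 0.137
  D: x = 0.263, y = 0.075

V/F = 0.387, x_B = 0.330, y_B = 0.365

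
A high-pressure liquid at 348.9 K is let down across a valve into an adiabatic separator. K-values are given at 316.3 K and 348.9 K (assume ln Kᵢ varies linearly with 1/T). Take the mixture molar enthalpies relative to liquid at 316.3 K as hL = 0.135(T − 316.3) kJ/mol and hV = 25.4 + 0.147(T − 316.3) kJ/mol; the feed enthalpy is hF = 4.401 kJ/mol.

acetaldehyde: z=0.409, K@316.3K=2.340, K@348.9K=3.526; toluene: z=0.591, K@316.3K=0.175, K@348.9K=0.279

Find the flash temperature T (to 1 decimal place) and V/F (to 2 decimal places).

T = 323.5 K, V/F = 0.13

Adiabatic flash: solve Rachford–Rice at each trial T, then check hF = ψ·hV(T) + (1−ψ)·hL(T).
  T = 316.3 K: K = (2.340, 0.175), RR gives ψ = 0.055, H_out = 1.390 kJ/mol
  T = 348.9 K: K = (3.526, 0.279), RR gives ψ = 0.333, H_out = 12.997 kJ/mol
  T = 332.6 K: K = (2.901, 0.224), RR gives ψ = 0.216, H_out = 7.727 kJ/mol
  T = 324.5 K: K = (2.614, 0.199), RR gives ψ = 0.144, H_out = 4.785 kJ/mol
  T = 320.4 K: K = (2.475, 0.187), RR gives ψ = 0.102, H_out = 3.153 kJ/mol
  T = 322.4 K: K = (2.543, 0.192), RR gives ψ = 0.123, H_out = 3.964 kJ/mol
Linear interpolation between T = 322.4 (H_out = 3.964) and T = 324.5 (H_out = 4.785) on hF = 4.401 gives T ≈ 323.5 K, at which ψ = 0.13.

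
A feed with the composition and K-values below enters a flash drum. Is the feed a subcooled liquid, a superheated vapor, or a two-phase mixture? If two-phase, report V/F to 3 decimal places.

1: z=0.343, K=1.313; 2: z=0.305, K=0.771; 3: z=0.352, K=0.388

subcooled liquid

ΣzᵢKᵢ = 0.822; Σzᵢ/Kᵢ = 1.564.
Since ΣzᵢKᵢ < 1 the mixture is below its bubble point — single liquid phase.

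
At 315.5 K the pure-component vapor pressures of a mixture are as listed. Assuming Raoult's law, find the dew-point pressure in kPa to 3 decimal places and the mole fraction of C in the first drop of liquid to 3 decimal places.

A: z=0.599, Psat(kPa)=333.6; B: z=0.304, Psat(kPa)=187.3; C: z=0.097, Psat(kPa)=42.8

At the dew point ψ → 1, so Σzᵢ/Kᵢ = 1 with Kᵢ = Pᵢˢᵃᵗ/P ⇒ 1/P = Σzᵢ/Pᵢˢᵃᵗ.
1/P = 0.599/333.6 + 0.304/187.3 + 0.097/42.8 = 0.005685 ⇒ P = 175.902 kPa
xᵢ = zᵢP/Pᵢˢᵃᵗ ⇒ x_C = 0.097·175.902/42.8 = 0.399

Pdew = 175.902 kPa, x_C = 0.399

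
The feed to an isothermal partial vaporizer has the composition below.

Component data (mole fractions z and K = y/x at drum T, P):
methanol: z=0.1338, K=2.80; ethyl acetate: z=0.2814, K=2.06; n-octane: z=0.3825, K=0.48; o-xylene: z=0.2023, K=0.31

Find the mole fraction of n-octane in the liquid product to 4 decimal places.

x_n-octane = 0.4414

Rachford–Rice: g(V/F) = Σ zᵢ(Kᵢ−1)/(1+V/F(Kᵢ−1)) = 0.
Feasibility: ΣzᵢKᵢ = 1.2006, Σzᵢ/Kᵢ = 1.6338 — both > 1, two phases present.
Iterate (Newton) starting at V/F = 0.6:
  V/F = 0.6000: g = -0.22919, g' = -0.7173 → V/F = 0.2805
  V/F = 0.2805: g = -0.01599, g' = -0.6691 → V/F = 0.2566
  V/F = 0.2566: g = 0.00010, g' = -0.6782 → V/F = 0.2568
Converged at V/F = 0.2568.
Compositions from xᵢ = zᵢ/(1+V/F(Kᵢ−1)), yᵢ = Kᵢxᵢ:
  methanol: x = 0.0915, y = 0.2562
  ethyl acetate: x = 0.2212, y = 0.4557
  n-octane: x = 0.4414, y = 0.2119
  o-xylene: x = 0.2459, y = 0.0762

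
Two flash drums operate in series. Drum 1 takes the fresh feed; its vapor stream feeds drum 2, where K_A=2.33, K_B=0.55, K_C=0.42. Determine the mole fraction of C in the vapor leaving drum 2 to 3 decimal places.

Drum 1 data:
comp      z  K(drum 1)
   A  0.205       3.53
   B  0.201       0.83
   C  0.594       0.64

y_C (drum 2) = 0.214

Drum 1:
Let ψ₁ = V/F and solve Σ zᵢ(Kᵢ−1)/(1+ψ₁(Kᵢ−1)) = 0.
g(0) = ΣzᵢKᵢ − 1 = 0.271 and g(1) = 1 − Σzᵢ/Kᵢ = -0.228, so a root lies in (0, 1).
Newton iteration, ψ₁⁰ = 0.45:
  ψ₁ = 0.450: g = -0.0496, g' = -0.403 → ψ₁ = 0.327
  ψ₁ = 0.327: g = 0.0053, g' = -0.498 → ψ₁ = 0.338
Converged at ψ₁ = 0.338.
Drum-1 compositions:
  A: x = 0.111, y = 0.390
  B: x = 0.213, y = 0.177
  C: x = 0.676, y = 0.433
Drum-2 feed = drum-1 vapor: z₂ = (0.3902, 0.1770, 0.4328).
Drum 2:
Rachford–Rice: g(ψ₂) = Σ zᵢ(Kᵢ−1)/(1+ψ₂(Kᵢ−1)) = 0.
Check two-phase: ΣzᵢKᵢ = 1.188 > 1 and Σzᵢ/Kᵢ = 1.520 > 1, so g(0) = 0.188 > 0 and g(1) = -0.520 < 0.
Iterate (Newton) starting at ψ₂ = 0.32:
  ψ₂ = 0.320: g = -0.0372, g' = -0.608 → ψ₂ = 0.259
  ψ₂ = 0.259: g = 0.0006, g' = -0.629 → ψ₂ = 0.260
Converged at ψ₂ = 0.260.
  A: x = 0.290, y = 0.676
  B: x = 0.200, y = 0.110
  C: x = 0.510, y = 0.214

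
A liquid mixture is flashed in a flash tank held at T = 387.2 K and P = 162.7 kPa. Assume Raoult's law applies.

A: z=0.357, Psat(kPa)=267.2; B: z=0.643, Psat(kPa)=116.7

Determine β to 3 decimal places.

β = 0.262

Raoult's law: Kᵢ = Pᵢˢᵃᵗ/P = Pᵢˢᵃᵗ/162.7.
  K_A = 267.2/162.7 = 1.64229, K_B = 116.7/162.7 = 0.71727
Material balance + equilibrium reduce to Σ zᵢ(Kᵢ−1)/(1+β(Kᵢ−1)) = 0.
g(0) = ΣzᵢKᵢ − 1 = 0.048 and g(1) = 1 − Σzᵢ/Kᵢ = -0.114, so a root lies in (0, 1).
Binary case is linear: z₁(K₁−1)(1+β(K₂−1)) + z₂(K₂−1)(1+β(K₁−1)) = 0
⇒ β = [z₁(K₁−1)+z₂(K₂−1)] / [−(K₁−1)(K₂−1)] = 0.0475/0.1816 = 0.262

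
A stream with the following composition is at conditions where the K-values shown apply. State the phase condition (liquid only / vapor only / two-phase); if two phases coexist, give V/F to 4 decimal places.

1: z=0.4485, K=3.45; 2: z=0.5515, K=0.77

vapor only

ΣzᵢKᵢ = 1.9720; Σzᵢ/Kᵢ = 0.8462.
Since Σzᵢ/Kᵢ < 1 the mixture is above its dew point — single vapor phase.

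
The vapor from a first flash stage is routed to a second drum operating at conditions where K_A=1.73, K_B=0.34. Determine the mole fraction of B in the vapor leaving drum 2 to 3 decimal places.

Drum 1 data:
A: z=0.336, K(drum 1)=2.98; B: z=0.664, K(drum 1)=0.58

Drum 1:
Rachford–Rice: g(ψ₁) = Σ zᵢ(Kᵢ−1)/(1+ψ₁(Kᵢ−1)) = 0.
Feasibility: ΣzᵢKᵢ = 1.386, Σzᵢ/Kᵢ = 1.258 — both > 1, two phases present.
Iterate (Newton) starting at ψ₁ = 0.64:
  ψ₁ = 0.640: g = -0.0880, g' = -0.475 → ψ₁ = 0.455
  ψ₁ = 0.455: g = 0.0052, g' = -0.544 → ψ₁ = 0.465
Converged at ψ₁ = 0.465.
Drum-1 compositions:
  A: x = 0.175, y = 0.521
  B: x = 0.825, y = 0.479
Drum-2 feed = drum-1 vapor: z₂ = (0.5215, 0.4785).
Drum 2:
Material balance + equilibrium reduce to Σ zᵢ(Kᵢ−1)/(1+ψ₂(Kᵢ−1)) = 0.
Check two-phase: ΣzᵢKᵢ = 1.065 > 1 and Σzᵢ/Kᵢ = 1.709 > 1, so g(0) = 0.065 > 0 and g(1) = -0.709 < 0.
Binary case is linear: z₁(K₁−1)(1+ψ₂(K₂−1)) + z₂(K₂−1)(1+ψ₂(K₁−1)) = 0
⇒ ψ₂ = [z₁(K₁−1)+z₂(K₂−1)] / [−(K₁−1)(K₂−1)] = 0.0649/0.4818 = 0.135
  A: x = 0.475, y = 0.821
  B: x = 0.525, y = 0.179

y_B (drum 2) = 0.179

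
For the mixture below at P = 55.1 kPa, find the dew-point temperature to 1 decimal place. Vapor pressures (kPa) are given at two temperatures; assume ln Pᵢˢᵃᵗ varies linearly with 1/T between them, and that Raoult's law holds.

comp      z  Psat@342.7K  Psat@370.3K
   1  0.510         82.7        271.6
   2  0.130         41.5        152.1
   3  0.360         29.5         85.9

Dew-point temperature: Σzᵢ·P/Pᵢˢᵃᵗ(T) = 1. Interpolate ln Pᵢˢᵃᵗ = aᵢ + bᵢ/T.
  T = 342.7 K: ΣzᵢP/Pᵢˢᵃᵗ = 1.1848
  T = 370.3 K: ΣzᵢP/Pᵢˢᵃᵗ = 0.3815
  T = 356.5 K: ΣzᵢP/Pᵢˢᵃᵗ = 0.6571
  T = 349.6 K: ΣzᵢP/Pᵢˢᵃᵗ = 0.8770
  T = 346.1 K: ΣzᵢP/Pᵢˢᵃᵗ = 1.0200
  T = 347.9 K: ΣzᵢP/Pᵢˢᵃᵗ = 0.9434
Interpolating between 346.1 K and 347.9 K gives T ≈ 346.6 K.

T = 346.6 K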